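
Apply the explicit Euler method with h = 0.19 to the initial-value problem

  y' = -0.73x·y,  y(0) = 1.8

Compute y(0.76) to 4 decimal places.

1.5289

Euler: y_{n+1} = y_n + h·f(x_n, y_n).
x=0.000000, y=1.800000: f=0.000000 → y ← 1.800000 + 0.19·0.000000 = 1.800000
x=0.190000, y=1.800000: f=-0.249660 → y ← 1.800000 + 0.19·(-0.249660) = 1.752565
x=0.380000, y=1.752565: f=-0.486161 → y ← 1.752565 + 0.19·(-0.486161) = 1.660194
x=0.570000, y=1.660194: f=-0.690807 → y ← 1.660194 + 0.19·(-0.690807) = 1.528941
y(0.76) ≈ 1.5289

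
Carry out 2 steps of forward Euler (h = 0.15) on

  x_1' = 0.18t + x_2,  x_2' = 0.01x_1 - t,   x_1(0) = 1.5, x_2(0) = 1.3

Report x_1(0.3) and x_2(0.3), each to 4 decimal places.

Euler on (x_1,x_2): x_1_{n+1} = x_1_n + h·x_1', x_2_{n+1} = x_2_n + h·x_2'.
0.000000: (1.500000, 1.300000); f=(1.300000, 0.015000) → (1.695000, 1.302250)
0.150000: (1.695000, 1.302250); f=(1.329250, -0.133050) → (1.894388, 1.282293)
(x_1(0.3), x_2(0.3)) ≈ (1.8944, 1.2823)

1.8944, 1.2823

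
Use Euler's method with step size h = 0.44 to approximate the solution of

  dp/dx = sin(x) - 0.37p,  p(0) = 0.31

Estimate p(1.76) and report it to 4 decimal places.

Euler: p_{n+1} = p_n + h·f(x_n, p_n).
x=0.000000, p=0.310000: f=-0.114700 → p ← 0.310000 + 0.44·(-0.114700) = 0.259532
x=0.440000, p=0.259532: f=0.329913 → p ← 0.259532 + 0.44·0.329913 = 0.404694
x=0.880000, p=0.404694: f=0.621002 → p ← 0.404694 + 0.44·0.621002 = 0.677935
x=1.320000, p=0.677935: f=0.717879 → p ← 0.677935 + 0.44·0.717879 = 0.993801
p(1.76) ≈ 0.9938

0.9938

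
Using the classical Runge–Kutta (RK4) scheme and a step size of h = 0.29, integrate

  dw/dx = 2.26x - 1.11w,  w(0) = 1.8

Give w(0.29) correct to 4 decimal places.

1.3903

RK4: k1 = f(x_n, w_n); k2 = f(x_n + h/2, w_n + (h/2)·k1); k3 = f(x_n + h/2, w_n + (h/2)·k2); k4 = f(x_n + h, w_n + h·k3); w_{n+1} = w_n + (h/6)·(k1 + 2k2 + 2k3 + k4).
x=0.000000, w=1.800000:
  k1 = f(0.000000, 1.800000) = -1.998000
  k2 = f(0.145000, 1.510290) = -1.348722
  k3 = f(0.145000, 1.604435) = -1.453223
  k4 = f(0.290000, 1.378565) = -0.874807
  w ← 1.800000 + (0.29/6)·(k1 + 2k2 + 2k3 + k4) = 1.390293
w(0.29) ≈ 1.3903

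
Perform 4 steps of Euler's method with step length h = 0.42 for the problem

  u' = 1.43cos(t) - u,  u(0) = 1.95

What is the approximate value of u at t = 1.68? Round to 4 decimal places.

0.9385

Euler: u_{n+1} = u_n + h·f(t_n, u_n).
t=0.000000, u=1.950000: f=-0.520000 → u ← 1.950000 + 0.42·(-0.520000) = 1.731600
t=0.420000, u=1.731600: f=-0.425883 → u ← 1.731600 + 0.42·(-0.425883) = 1.552729
t=0.840000, u=1.552729: f=-0.598257 → u ← 1.552729 + 0.42·(-0.598257) = 1.301461
t=1.260000, u=1.301461: f=-0.864143 → u ← 1.301461 + 0.42·(-0.864143) = 0.938521
u(1.68) ≈ 0.9385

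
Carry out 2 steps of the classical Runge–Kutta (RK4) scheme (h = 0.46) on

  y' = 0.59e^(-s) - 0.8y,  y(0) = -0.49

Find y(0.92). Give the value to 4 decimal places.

RK4: k1 = f(s_n, y_n); k2 = f(s_n + h/2, y_n + (h/2)·k1); k3 = f(s_n + h/2, y_n + (h/2)·k2); k4 = f(s_n + h, y_n + h·k3); y_{n+1} = y_n + (h/6)·(k1 + 2k2 + 2k3 + k4).
s=0.000000, y=-0.490000:
  k1 = f(0.000000, -0.490000) = 0.982000
  k2 = f(0.230000, -0.264140) = 0.680087
  k3 = f(0.230000, -0.333580) = 0.735639
  k4 = f(0.460000, -0.151606) = 0.493742
  y ← -0.490000 + (0.46/6)·(k1 + 2k2 + 2k3 + k4) = -0.159782
s=0.460000, y=-0.159782:
  k1 = f(0.460000, -0.159782) = 0.500283
  k2 = f(0.690000, -0.044717) = 0.331703
  k3 = f(0.690000, -0.083490) = 0.362722
  k4 = f(0.920000, 0.007070) = 0.229470
  y ← -0.159782 + (0.46/6)·(k1 + 2k2 + 2k3 + k4) = 0.002644
y(0.92) ≈ 0.0026

0.0026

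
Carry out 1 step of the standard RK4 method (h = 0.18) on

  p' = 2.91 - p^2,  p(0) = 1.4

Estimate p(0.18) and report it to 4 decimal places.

1.5331

RK4: k1 = f(x_n, p_n); k2 = f(x_n + h/2, p_n + (h/2)·k1); k3 = f(x_n + h/2, p_n + (h/2)·k2); k4 = f(x_n + h, p_n + h·k3); p_{n+1} = p_n + (h/6)·(k1 + 2k2 + 2k3 + k4).
x=0.000000, p=1.400000:
  k1 = f(0.000000, 1.400000) = 0.950000
  k2 = f(0.090000, 1.485500) = 0.703290
  k3 = f(0.090000, 1.463296) = 0.768765
  k4 = f(0.180000, 1.538378) = 0.543394
  p ← 1.400000 + (0.18/6)·(k1 + 2k2 + 2k3 + k4) = 1.533125
p(0.18) ≈ 1.5331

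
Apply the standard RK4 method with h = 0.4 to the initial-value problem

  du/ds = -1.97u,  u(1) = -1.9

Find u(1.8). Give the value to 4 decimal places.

-0.3968

RK4: k1 = f(s_n, u_n); k2 = f(s_n + h/2, u_n + (h/2)·k1); k3 = f(s_n + h/2, u_n + (h/2)·k2); k4 = f(s_n + h, u_n + h·k3); u_{n+1} = u_n + (h/6)·(k1 + 2k2 + 2k3 + k4).
s=1.000000, u=-1.900000:
  k1 = f(1.000000, -1.900000) = 3.743000
  k2 = f(1.200000, -1.151400) = 2.268258
  k3 = f(1.200000, -1.446348) = 2.849306
  k4 = f(1.400000, -0.760277) = 1.497747
  u ← -1.900000 + (0.4/6)·(k1 + 2k2 + 2k3 + k4) = -0.868275
s=1.400000, u=-0.868275:
  k1 = f(1.400000, -0.868275) = 1.710502
  k2 = f(1.600000, -0.526175) = 1.036564
  k3 = f(1.600000, -0.660962) = 1.302095
  k4 = f(1.800000, -0.347437) = 0.684450
  u ← -0.868275 + (0.4/6)·(k1 + 2k2 + 2k3 + k4) = -0.396790
u(1.8) ≈ -0.3968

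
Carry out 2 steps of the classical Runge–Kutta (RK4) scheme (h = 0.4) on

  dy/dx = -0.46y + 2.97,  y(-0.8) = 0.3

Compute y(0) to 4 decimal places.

RK4: k1 = f(x_n, y_n); k2 = f(x_n + h/2, y_n + (h/2)·k1); k3 = f(x_n + h/2, y_n + (h/2)·k2); k4 = f(x_n + h, y_n + h·k3); y_{n+1} = y_n + (h/6)·(k1 + 2k2 + 2k3 + k4).
x=-0.800000, y=0.300000:
  k1 = f(-0.800000, 0.300000) = 2.832000
  k2 = f(-0.600000, 0.866400) = 2.571456
  k3 = f(-0.600000, 0.814291) = 2.595426
  k4 = f(-0.400000, 1.338170) = 2.354442
  y ← 0.300000 + (0.4/6)·(k1 + 2k2 + 2k3 + k4) = 1.334680
x=-0.400000, y=1.334680:
  k1 = f(-0.400000, 1.334680) = 2.356047
  k2 = f(-0.200000, 1.805890) = 2.139291
  k3 = f(-0.200000, 1.762539) = 2.159232
  k4 = f(0.000000, 2.198373) = 1.958748
  y ← 1.334680 + (0.4/6)·(k1 + 2k2 + 2k3 + k4) = 2.195470
y(0) ≈ 2.1955

2.1955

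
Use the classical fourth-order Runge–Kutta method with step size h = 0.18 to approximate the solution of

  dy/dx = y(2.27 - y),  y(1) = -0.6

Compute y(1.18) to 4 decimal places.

-1.0414

RK4: k1 = f(x_n, y_n); k2 = f(x_n + h/2, y_n + (h/2)·k1); k3 = f(x_n + h/2, y_n + (h/2)·k2); k4 = f(x_n + h, y_n + h·k3); y_{n+1} = y_n + (h/6)·(k1 + 2k2 + 2k3 + k4).
x=1.000000, y=-0.600000:
  k1 = f(1.000000, -0.600000) = -1.722000
  k2 = f(1.090000, -0.754980) = -2.283799
  k3 = f(1.090000, -0.805542) = -2.477478
  k4 = f(1.180000, -1.045946) = -3.468301
  y ← -0.600000 + (0.18/6)·(k1 + 2k2 + 2k3 + k4) = -1.041386
y(1.18) ≈ -1.0414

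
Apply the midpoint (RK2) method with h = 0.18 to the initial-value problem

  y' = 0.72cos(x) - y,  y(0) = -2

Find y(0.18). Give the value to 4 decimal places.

Midpoint: k1 = f(x_n, y_n); k2 = f(x_n + h/2, y_n + (h/2)·k1); y_{n+1} = y_n + h·k2.
x=0.000000, y=-2.000000:
  k1 = f(0.000000, -2.000000) = 2.720000
  k2 = f(0.090000, -1.755200) = 2.472286
  y ← -2.000000 + 0.18·2.472286 = -1.554989
y(0.18) ≈ -1.5550

-1.5550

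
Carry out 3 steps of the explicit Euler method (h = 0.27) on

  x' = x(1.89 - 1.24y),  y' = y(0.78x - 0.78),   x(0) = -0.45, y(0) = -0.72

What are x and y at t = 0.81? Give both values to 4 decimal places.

-2.1350, -0.1593

Euler on (x,y): x_{n+1} = x_n + h·x', y_{n+1} = y_n + h·y'.
0.000000: (-0.450000, -0.720000); f=(-1.252260, 0.814320) → (-0.788110, -0.500134)
0.270000: (-0.788110, -0.500134); f=(-1.978287, 0.697549) → (-1.322248, -0.311795)
0.540000: (-1.322248, -0.311795); f=(-3.010264, 0.564771) → (-2.135019, -0.159307)
(x(0.81), y(0.81)) ≈ (-2.1350, -0.1593)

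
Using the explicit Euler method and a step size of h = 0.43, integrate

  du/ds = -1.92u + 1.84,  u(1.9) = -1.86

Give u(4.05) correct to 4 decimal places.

0.9579

Euler: u_{n+1} = u_n + h·f(s_n, u_n).
s=1.900000, u=-1.860000: f=5.411200 → u ← -1.860000 + 0.43·5.411200 = 0.466816
s=2.330000, u=0.466816: f=0.943713 → u ← 0.466816 + 0.43·0.943713 = 0.872613
s=2.760000, u=0.872613: f=0.164584 → u ← 0.872613 + 0.43·0.164584 = 0.943384
s=3.190000, u=0.943384: f=0.028703 → u ← 0.943384 + 0.43·0.028703 = 0.955726
s=3.620000, u=0.955726: f=0.005006 → u ← 0.955726 + 0.43·0.005006 = 0.957879
u(4.05) ≈ 0.9579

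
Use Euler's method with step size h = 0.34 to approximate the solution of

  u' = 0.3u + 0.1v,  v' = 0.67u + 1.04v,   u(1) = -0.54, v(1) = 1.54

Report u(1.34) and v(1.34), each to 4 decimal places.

-0.5427, 1.9615

Euler on (u,v): u_{n+1} = u_n + h·u', v_{n+1} = v_n + h·v'.
1.000000: (-0.540000, 1.540000); f=(-0.008000, 1.239800) → (-0.542720, 1.961532)
(u(1.34), v(1.34)) ≈ (-0.5427, 1.9615)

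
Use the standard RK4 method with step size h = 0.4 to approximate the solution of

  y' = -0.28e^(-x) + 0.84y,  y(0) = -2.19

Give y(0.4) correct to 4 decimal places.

-3.1754

RK4: k1 = f(x_n, y_n); k2 = f(x_n + h/2, y_n + (h/2)·k1); k3 = f(x_n + h/2, y_n + (h/2)·k2); k4 = f(x_n + h, y_n + h·k3); y_{n+1} = y_n + (h/6)·(k1 + 2k2 + 2k3 + k4).
x=0.000000, y=-2.190000:
  k1 = f(0.000000, -2.190000) = -2.119600
  k2 = f(0.200000, -2.613920) = -2.424937
  k3 = f(0.200000, -2.674987) = -2.476234
  k4 = f(0.400000, -3.180494) = -2.859304
  y ← -2.190000 + (0.4/6)·(k1 + 2k2 + 2k3 + k4) = -3.175416
y(0.4) ≈ -3.1754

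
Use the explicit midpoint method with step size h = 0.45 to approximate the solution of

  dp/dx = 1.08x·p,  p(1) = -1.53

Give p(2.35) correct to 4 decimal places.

Midpoint: k1 = f(x_n, p_n); k2 = f(x_n + h/2, p_n + (h/2)·k1); p_{n+1} = p_n + h·k2.
x=1.000000, p=-1.530000:
  k1 = f(1.000000, -1.530000) = -1.652400
  k2 = f(1.225000, -1.901790) = -2.516068
  p ← -1.530000 + 0.45·(-2.516068) = -2.662231
x=1.450000, p=-2.662231:
  k1 = f(1.450000, -2.662231) = -4.169053
  k2 = f(1.675000, -3.600268) = -6.512884
  p ← -2.662231 + 0.45·(-6.512884) = -5.593029
x=1.900000, p=-5.593029:
  k1 = f(1.900000, -5.593029) = -11.476895
  k2 = f(2.125000, -8.175330) = -18.762382
  p ← -5.593029 + 0.45·(-18.762382) = -14.036100
p(2.35) ≈ -14.0361

-14.0361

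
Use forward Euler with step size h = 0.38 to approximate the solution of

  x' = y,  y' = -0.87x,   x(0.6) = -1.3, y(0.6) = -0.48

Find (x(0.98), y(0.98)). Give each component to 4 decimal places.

-1.4824, -0.0502

Euler on (x,y): x_{n+1} = x_n + h·x', y_{n+1} = y_n + h·y'.
0.600000: (-1.300000, -0.480000); f=(-0.480000, 1.131000) → (-1.482400, -0.050220)
(x(0.98), y(0.98)) ≈ (-1.4824, -0.0502)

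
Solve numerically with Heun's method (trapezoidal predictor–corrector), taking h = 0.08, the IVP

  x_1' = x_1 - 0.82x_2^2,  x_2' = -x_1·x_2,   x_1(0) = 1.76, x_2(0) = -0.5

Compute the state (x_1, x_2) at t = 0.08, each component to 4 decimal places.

Heun on (x_1,x_2): k1 = f(t_n, state_n); k2 = f(t_n + h, state_n + h·k1); state_{n+1} = state_n + (h/2)·(k1 + k2).
0.000000: (1.760000, -0.500000)
  k1 = (1.555000, 0.880000)
  predictor → (1.884400, -0.429600)
  k2 = (1.733064, 0.809538)
  → (1.891523, -0.432418)
(x_1(0.08), x_2(0.08)) ≈ (1.8915, -0.4324)

1.8915, -0.4324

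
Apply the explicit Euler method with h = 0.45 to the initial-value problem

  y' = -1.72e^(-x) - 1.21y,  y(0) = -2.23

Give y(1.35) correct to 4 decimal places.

-0.9108

Euler: y_{n+1} = y_n + h·f(x_n, y_n).
x=0.000000, y=-2.230000: f=0.978300 → y ← -2.230000 + 0.45·0.978300 = -1.789765
x=0.450000, y=-1.789765: f=1.068895 → y ← -1.789765 + 0.45·1.068895 = -1.308762
x=0.900000, y=-1.308762: f=0.884302 → y ← -1.308762 + 0.45·0.884302 = -0.910826
y(1.35) ≈ -0.9108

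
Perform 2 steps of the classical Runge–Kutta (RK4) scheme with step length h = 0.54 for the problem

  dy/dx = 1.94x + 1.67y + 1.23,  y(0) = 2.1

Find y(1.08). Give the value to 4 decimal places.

18.6572

RK4: k1 = f(x_n, y_n); k2 = f(x_n + h/2, y_n + (h/2)·k1); k3 = f(x_n + h/2, y_n + (h/2)·k2); k4 = f(x_n + h, y_n + h·k3); y_{n+1} = y_n + (h/6)·(k1 + 2k2 + 2k3 + k4).
x=0.000000, y=2.100000:
  k1 = f(0.000000, 2.100000) = 4.737000
  k2 = f(0.270000, 3.378990) = 7.396713
  k3 = f(0.270000, 4.097113) = 8.595978
  k4 = f(0.540000, 6.741828) = 13.536453
  y ← 2.100000 + (0.54/6)·(k1 + 2k2 + 2k3 + k4) = 6.623295
x=0.540000, y=6.623295:
  k1 = f(0.540000, 6.623295) = 13.338503
  k2 = f(0.810000, 10.224691) = 19.876634
  k3 = f(0.810000, 11.989986) = 22.824677
  k4 = f(1.080000, 18.948621) = 34.969397
  y ← 6.623295 + (0.54/6)·(k1 + 2k2 + 2k3 + k4) = 18.657242
y(1.08) ≈ 18.6572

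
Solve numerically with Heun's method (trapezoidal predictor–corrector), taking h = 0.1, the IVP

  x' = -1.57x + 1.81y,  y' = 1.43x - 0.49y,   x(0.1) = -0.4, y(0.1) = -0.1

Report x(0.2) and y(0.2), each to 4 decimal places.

Heun on (x,y): k1 = f(s_n, state_n); k2 = f(s_n + h, state_n + h·k1); state_{n+1} = state_n + (h/2)·(k1 + k2).
0.100000: (-0.400000, -0.100000)
  k1 = (0.447000, -0.523000)
  predictor → (-0.355300, -0.152300)
  k2 = (0.282158, -0.433452)
  → (-0.363542, -0.147823)
(x(0.2), y(0.2)) ≈ (-0.3635, -0.1478)

-0.3635, -0.1478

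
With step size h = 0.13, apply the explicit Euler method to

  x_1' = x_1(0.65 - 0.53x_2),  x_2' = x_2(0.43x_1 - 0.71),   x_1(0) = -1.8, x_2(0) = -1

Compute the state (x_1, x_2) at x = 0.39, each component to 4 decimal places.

-2.6712, -0.4954

Euler on (x_1,x_2): x_1_{n+1} = x_1_n + h·x_1', x_2_{n+1} = x_2_n + h·x_2'.
0.000000: (-1.800000, -1.000000); f=(-2.124000, 1.484000) → (-2.076120, -0.807080)
0.130000: (-2.076120, -0.807080); f=(-2.237543, 1.293533) → (-2.367001, -0.638921)
0.260000: (-2.367001, -0.638921); f=(-2.340083, 1.103934) → (-2.671211, -0.495409)
(x_1(0.39), x_2(0.39)) ≈ (-2.6712, -0.4954)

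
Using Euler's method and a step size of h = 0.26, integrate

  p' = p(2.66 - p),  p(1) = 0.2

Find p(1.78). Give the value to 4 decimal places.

0.8189

Euler: p_{n+1} = p_n + h·f(x_n, p_n).
x=1.000000, p=0.200000: f=0.492000 → p ← 0.200000 + 0.26·0.492000 = 0.327920
x=1.260000, p=0.327920: f=0.764736 → p ← 0.327920 + 0.26·0.764736 = 0.526751
x=1.520000, p=0.526751: f=1.123691 → p ← 0.526751 + 0.26·1.123691 = 0.818911
p(1.78) ≈ 0.8189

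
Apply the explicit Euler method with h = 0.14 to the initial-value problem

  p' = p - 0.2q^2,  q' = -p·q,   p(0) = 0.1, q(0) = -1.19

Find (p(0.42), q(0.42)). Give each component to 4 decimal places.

0.0149, -1.1536

Euler on (p,q): p_{n+1} = p_n + h·p', q_{n+1} = q_n + h·q'.
0.000000: (0.100000, -1.190000); f=(-0.183220, 0.119000) → (0.074349, -1.173340)
0.140000: (0.074349, -1.173340); f=(-0.200996, 0.087237) → (0.046210, -1.161127)
0.280000: (0.046210, -1.161127); f=(-0.223433, 0.053655) → (0.014929, -1.153615)
(p(0.42), q(0.42)) ≈ (0.0149, -1.1536)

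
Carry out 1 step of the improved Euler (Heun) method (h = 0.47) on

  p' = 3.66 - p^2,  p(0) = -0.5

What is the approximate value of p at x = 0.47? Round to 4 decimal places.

0.8757

Heun: k1 = f(x_n, p_n); k2 = f(x_n + h, p_n + h·k1); p_{n+1} = p_n + (h/2)·(k1 + k2).
x=0.000000, p=-0.500000:
  k1 = f(0.000000, -0.500000) = 3.410000
  k2 = f(0.470000, 1.102700) = 2.444053
  p ← -0.500000 + (0.47/2)·(3.410000 + 2.444053) = 0.875702
p(0.47) ≈ 0.8757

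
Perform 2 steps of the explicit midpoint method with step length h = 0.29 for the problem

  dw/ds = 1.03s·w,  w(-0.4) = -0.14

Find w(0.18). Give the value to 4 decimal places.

-0.1313

Midpoint: k1 = f(s_n, w_n); k2 = f(s_n + h/2, w_n + (h/2)·k1); w_{n+1} = w_n + h·k2.
s=-0.400000, w=-0.140000:
  k1 = f(-0.400000, -0.140000) = 0.057680
  k2 = f(-0.255000, -0.131636) = 0.034574
  w ← -0.140000 + 0.29·0.034574 = -0.129973
s=-0.110000, w=-0.129973:
  k1 = f(-0.110000, -0.129973) = 0.014726
  k2 = f(0.035000, -0.127838) = -0.004609
  w ← -0.129973 + 0.29·(-0.004609) = -0.131310
w(0.18) ≈ -0.1313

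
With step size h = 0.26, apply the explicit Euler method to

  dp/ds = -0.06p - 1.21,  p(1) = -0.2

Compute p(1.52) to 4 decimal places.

Euler: p_{n+1} = p_n + h·f(s_n, p_n).
s=1.000000, p=-0.200000: f=-1.198000 → p ← -0.200000 + 0.26·(-1.198000) = -0.511480
s=1.260000, p=-0.511480: f=-1.179311 → p ← -0.511480 + 0.26·(-1.179311) = -0.818101
p(1.52) ≈ -0.8181

-0.8181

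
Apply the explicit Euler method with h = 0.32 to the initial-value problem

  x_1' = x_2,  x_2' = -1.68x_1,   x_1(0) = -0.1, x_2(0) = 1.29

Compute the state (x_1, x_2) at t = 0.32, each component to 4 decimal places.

Euler on (x_1,x_2): x_1_{n+1} = x_1_n + h·x_1', x_2_{n+1} = x_2_n + h·x_2'.
0.000000: (-0.100000, 1.290000); f=(1.290000, 0.168000) → (0.312800, 1.343760)
(x_1(0.32), x_2(0.32)) ≈ (0.3128, 1.3438)

0.3128, 1.3438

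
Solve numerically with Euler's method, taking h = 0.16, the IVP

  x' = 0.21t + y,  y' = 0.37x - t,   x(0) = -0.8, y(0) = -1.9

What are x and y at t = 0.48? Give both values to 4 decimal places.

-1.7256, -2.1730

Euler on (x,y): x_{n+1} = x_n + h·x', y_{n+1} = y_n + h·y'.
0.000000: (-0.800000, -1.900000); f=(-1.900000, -0.296000) → (-1.104000, -1.947360)
0.160000: (-1.104000, -1.947360); f=(-1.913760, -0.568480) → (-1.410202, -2.038317)
0.320000: (-1.410202, -2.038317); f=(-1.971117, -0.841775) → (-1.725580, -2.173001)
(x(0.48), y(0.48)) ≈ (-1.7256, -2.1730)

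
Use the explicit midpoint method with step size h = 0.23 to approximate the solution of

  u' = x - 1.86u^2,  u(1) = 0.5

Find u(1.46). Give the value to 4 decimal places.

Midpoint: k1 = f(x_n, u_n); k2 = f(x_n + h/2, u_n + (h/2)·k1); u_{n+1} = u_n + h·k2.
x=1.000000, u=0.500000:
  k1 = f(1.000000, 0.500000) = 0.535000
  k2 = f(1.115000, 0.561525) = 0.528523
  u ← 0.500000 + 0.23·0.528523 = 0.621560
x=1.230000, u=0.621560:
  k1 = f(1.230000, 0.621560) = 0.511413
  k2 = f(1.345000, 0.680373) = 0.483993
  u ← 0.621560 + 0.23·0.483993 = 0.732879
u(1.46) ≈ 0.7329

0.7329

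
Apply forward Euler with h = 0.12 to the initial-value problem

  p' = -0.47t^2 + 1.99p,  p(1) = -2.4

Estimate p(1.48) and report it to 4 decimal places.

-6.0797

Euler: p_{n+1} = p_n + h·f(t_n, p_n).
t=1.000000, p=-2.400000: f=-5.246000 → p ← -2.400000 + 0.12·(-5.246000) = -3.029520
t=1.120000, p=-3.029520: f=-6.618313 → p ← -3.029520 + 0.12·(-6.618313) = -3.823718
t=1.240000, p=-3.823718: f=-8.331870 → p ← -3.823718 + 0.12·(-8.331870) = -4.823542
t=1.360000, p=-4.823542: f=-10.468160 → p ← -4.823542 + 0.12·(-10.468160) = -6.079721
p(1.48) ≈ -6.0797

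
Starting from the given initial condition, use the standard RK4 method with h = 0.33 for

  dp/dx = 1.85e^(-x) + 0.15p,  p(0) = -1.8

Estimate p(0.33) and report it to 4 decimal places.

-1.3575

RK4: k1 = f(x_n, p_n); k2 = f(x_n + h/2, p_n + (h/2)·k1); k3 = f(x_n + h/2, p_n + (h/2)·k2); k4 = f(x_n + h, p_n + h·k3); p_{n+1} = p_n + (h/6)·(k1 + 2k2 + 2k3 + k4).
x=0.000000, p=-1.800000:
  k1 = f(0.000000, -1.800000) = 1.580000
  k2 = f(0.165000, -1.539300) = 1.337708
  k3 = f(0.165000, -1.579278) = 1.331712
  k4 = f(0.330000, -1.360535) = 1.125929
  p ← -1.800000 + (0.33/6)·(k1 + 2k2 + 2k3 + k4) = -1.357538
p(0.33) ≈ -1.3575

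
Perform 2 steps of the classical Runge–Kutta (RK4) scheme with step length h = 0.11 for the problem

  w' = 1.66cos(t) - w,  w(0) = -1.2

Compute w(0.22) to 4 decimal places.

-0.6380

RK4: k1 = f(t_n, w_n); k2 = f(t_n + h/2, w_n + (h/2)·k1); k3 = f(t_n + h/2, w_n + (h/2)·k2); k4 = f(t_n + h, w_n + h·k3); w_{n+1} = w_n + (h/6)·(k1 + 2k2 + 2k3 + k4).
t=0.000000, w=-1.200000:
  k1 = f(0.000000, -1.200000) = 2.860000
  k2 = f(0.055000, -1.042700) = 2.700190
  k3 = f(0.055000, -1.051490) = 2.708979
  k4 = f(0.110000, -0.902012) = 2.551979
  w ← -1.200000 + (0.11/6)·(k1 + 2k2 + 2k3 + k4) = -0.902444
t=0.110000, w=-0.902444:
  k1 = f(0.110000, -0.902444) = 2.552411
  k2 = f(0.165000, -0.762062) = 2.399516
  k3 = f(0.165000, -0.770471) = 2.407925
  k4 = f(0.220000, -0.637572) = 2.257562
  w ← -0.902444 + (0.11/6)·(k1 + 2k2 + 2k3 + k4) = -0.637988
w(0.22) ≈ -0.6380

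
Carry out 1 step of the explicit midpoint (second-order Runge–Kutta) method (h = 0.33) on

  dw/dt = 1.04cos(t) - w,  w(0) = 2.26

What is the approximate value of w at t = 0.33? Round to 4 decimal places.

1.9192

Midpoint: k1 = f(t_n, w_n); k2 = f(t_n + h/2, w_n + (h/2)·k1); w_{n+1} = w_n + h·k2.
t=0.000000, w=2.260000:
  k1 = f(0.000000, 2.260000) = -1.220000
  k2 = f(0.165000, 2.058700) = -1.032825
  w ← 2.260000 + 0.33·(-1.032825) = 1.919168
w(0.33) ≈ 1.9192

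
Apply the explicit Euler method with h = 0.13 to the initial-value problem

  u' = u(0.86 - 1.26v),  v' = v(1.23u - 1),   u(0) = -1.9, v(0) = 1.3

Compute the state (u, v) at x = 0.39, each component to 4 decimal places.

-1.7603, 0.2633

Euler on (u,v): u_{n+1} = u_n + h·u', v_{n+1} = v_n + h·v'.
0.000000: (-1.900000, 1.300000); f=(1.478200, -4.338100) → (-1.707834, 0.736047)
0.130000: (-1.707834, 0.736047); f=(0.115141, -2.282214) → (-1.692866, 0.439359)
0.260000: (-1.692866, 0.439359); f=(-0.518707, -1.354204) → (-1.760298, 0.263313)
(u(0.39), v(0.39)) ≈ (-1.7603, 0.2633)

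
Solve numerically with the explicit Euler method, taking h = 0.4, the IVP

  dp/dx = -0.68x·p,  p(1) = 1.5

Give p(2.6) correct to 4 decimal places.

0.1386

Euler: p_{n+1} = p_n + h·f(x_n, p_n).
x=1.000000, p=1.500000: f=-1.020000 → p ← 1.500000 + 0.4·(-1.020000) = 1.092000
x=1.400000, p=1.092000: f=-1.039584 → p ← 1.092000 + 0.4·(-1.039584) = 0.676166
x=1.800000, p=0.676166: f=-0.827628 → p ← 0.676166 + 0.4·(-0.827628) = 0.345115
x=2.200000, p=0.345115: f=-0.516293 → p ← 0.345115 + 0.4·(-0.516293) = 0.138598
p(2.6) ≈ 0.1386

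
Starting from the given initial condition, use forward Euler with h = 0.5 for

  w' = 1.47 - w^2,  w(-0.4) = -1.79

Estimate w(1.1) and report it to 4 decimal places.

Euler: w_{n+1} = w_n + h·f(s_n, w_n).
s=-0.400000, w=-1.790000: f=-1.734100 → w ← -1.790000 + 0.5·(-1.734100) = -2.657050
s=0.100000, w=-2.657050: f=-5.589915 → w ← -2.657050 + 0.5·(-5.589915) = -5.452007
s=0.600000, w=-5.452007: f=-28.254384 → w ← -5.452007 + 0.5·(-28.254384) = -19.579199
w(1.1) ≈ -19.5792

-19.5792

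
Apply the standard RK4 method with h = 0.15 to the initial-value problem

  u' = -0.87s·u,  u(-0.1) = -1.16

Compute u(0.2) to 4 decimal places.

-1.1450

RK4: k1 = f(s_n, u_n); k2 = f(s_n + h/2, u_n + (h/2)·k1); k3 = f(s_n + h/2, u_n + (h/2)·k2); k4 = f(s_n + h, u_n + h·k3); u_{n+1} = u_n + (h/6)·(k1 + 2k2 + 2k3 + k4).
s=-0.100000, u=-1.160000:
  k1 = f(-0.100000, -1.160000) = -0.100920
  k2 = f(-0.025000, -1.167569) = -0.025395
  k3 = f(-0.025000, -1.161905) = -0.025271
  k4 = f(0.050000, -1.163791) = 0.050625
  u ← -1.160000 + (0.15/6)·(k1 + 2k2 + 2k3 + k4) = -1.163791
s=0.050000, u=-1.163791:
  k1 = f(0.050000, -1.163791) = 0.050625
  k2 = f(0.125000, -1.159994) = 0.126149
  k3 = f(0.125000, -1.154329) = 0.125533
  k4 = f(0.200000, -1.144961) = 0.199223
  u ← -1.163791 + (0.15/6)·(k1 + 2k2 + 2k3 + k4) = -1.144960
u(0.2) ≈ -1.1450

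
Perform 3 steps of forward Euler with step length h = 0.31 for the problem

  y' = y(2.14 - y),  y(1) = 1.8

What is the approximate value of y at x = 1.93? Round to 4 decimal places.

Euler: y_{n+1} = y_n + h·f(x_n, y_n).
x=1.000000, y=1.800000: f=0.612000 → y ← 1.800000 + 0.31·0.612000 = 1.989720
x=1.310000, y=1.989720: f=0.299015 → y ← 1.989720 + 0.31·0.299015 = 2.082415
x=1.620000, y=2.082415: f=0.119917 → y ← 2.082415 + 0.31·0.119917 = 2.119589
y(1.93) ≈ 2.1196

2.1196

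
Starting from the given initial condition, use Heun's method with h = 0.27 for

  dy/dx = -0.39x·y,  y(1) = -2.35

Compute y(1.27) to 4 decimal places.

Heun: k1 = f(x_n, y_n); k2 = f(x_n + h, y_n + h·k1); y_{n+1} = y_n + (h/2)·(k1 + k2).
x=1.000000, y=-2.350000:
  k1 = f(1.000000, -2.350000) = 0.916500
  k2 = f(1.270000, -2.102545) = 1.041391
  y ← -2.350000 + (0.27/2)·(0.916500 + 1.041391) = -2.085685
y(1.27) ≈ -2.0857

-2.0857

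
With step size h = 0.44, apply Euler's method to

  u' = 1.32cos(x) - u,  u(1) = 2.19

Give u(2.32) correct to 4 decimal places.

Euler: u_{n+1} = u_n + h·f(x_n, u_n).
x=1.000000, u=2.190000: f=-1.476801 → u ← 2.190000 + 0.44·(-1.476801) = 1.540208
x=1.440000, u=1.540208: f=-1.368048 → u ← 1.540208 + 0.44·(-1.368048) = 0.938266
x=1.880000, u=0.938266: f=-1.339943 → u ← 0.938266 + 0.44·(-1.339943) = 0.348692
u(2.32) ≈ 0.3487

0.3487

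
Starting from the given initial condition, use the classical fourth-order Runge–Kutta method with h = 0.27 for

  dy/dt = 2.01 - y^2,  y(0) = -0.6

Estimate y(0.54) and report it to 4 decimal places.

0.4308

RK4: k1 = f(t_n, y_n); k2 = f(t_n + h/2, y_n + (h/2)·k1); k3 = f(t_n + h/2, y_n + (h/2)·k2); k4 = f(t_n + h, y_n + h·k3); y_{n+1} = y_n + (h/6)·(k1 + 2k2 + 2k3 + k4).
t=0.000000, y=-0.600000:
  k1 = f(0.000000, -0.600000) = 1.650000
  k2 = f(0.135000, -0.377250) = 1.867682
  k3 = f(0.135000, -0.347863) = 1.888991
  k4 = f(0.270000, -0.089972) = 2.001905
  y ← -0.600000 + (0.27/6)·(k1 + 2k2 + 2k3 + k4) = -0.097564
t=0.270000, y=-0.097564:
  k1 = f(0.270000, -0.097564) = 2.000481
  k2 = f(0.405000, 0.172501) = 1.980243
  k3 = f(0.405000, 0.169769) = 1.981178
  k4 = f(0.540000, 0.437355) = 1.818721
  y ← -0.097564 + (0.27/6)·(k1 + 2k2 + 2k3 + k4) = 0.430828
y(0.54) ≈ 0.4308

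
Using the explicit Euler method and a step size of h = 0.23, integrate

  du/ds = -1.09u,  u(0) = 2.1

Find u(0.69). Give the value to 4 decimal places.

0.8835

Euler: u_{n+1} = u_n + h·f(s_n, u_n).
s=0.000000, u=2.100000: f=-2.289000 → u ← 2.100000 + 0.23·(-2.289000) = 1.573530
s=0.230000, u=1.573530: f=-1.715148 → u ← 1.573530 + 0.23·(-1.715148) = 1.179046
s=0.460000, u=1.179046: f=-1.285160 → u ← 1.179046 + 0.23·(-1.285160) = 0.883459
u(0.69) ≈ 0.8835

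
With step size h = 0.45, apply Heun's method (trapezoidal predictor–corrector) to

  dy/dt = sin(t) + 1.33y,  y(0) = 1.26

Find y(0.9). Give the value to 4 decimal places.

4.4881

Heun: k1 = f(t_n, y_n); k2 = f(t_n + h, y_n + h·k1); y_{n+1} = y_n + (h/2)·(k1 + k2).
t=0.000000, y=1.260000:
  k1 = f(0.000000, 1.260000) = 1.675800
  k2 = f(0.450000, 2.014110) = 3.113732
  y ← 1.260000 + (0.45/2)·(1.675800 + 3.113732) = 2.337645
t=0.450000, y=2.337645:
  k1 = f(0.450000, 2.337645) = 3.544033
  k2 = f(0.900000, 3.932459) = 6.013498
  y ← 2.337645 + (0.45/2)·(3.544033 + 6.013498) = 4.488089
y(0.9) ≈ 4.4881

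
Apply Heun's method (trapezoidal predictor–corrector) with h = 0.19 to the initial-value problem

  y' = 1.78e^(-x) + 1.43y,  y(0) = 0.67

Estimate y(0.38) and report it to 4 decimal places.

Heun: k1 = f(x_n, y_n); k2 = f(x_n + h, y_n + h·k1); y_{n+1} = y_n + (h/2)·(k1 + k2).
x=0.000000, y=0.670000:
  k1 = f(0.000000, 0.670000) = 2.738100
  k2 = f(0.190000, 1.190239) = 3.174029
  y ← 0.670000 + (0.19/2)·(2.738100 + 3.174029) = 1.231652
x=0.190000, y=1.231652:
  k1 = f(0.190000, 1.231652) = 3.233250
  k2 = f(0.380000, 1.845970) = 3.857010
  y ← 1.231652 + (0.19/2)·(3.233250 + 3.857010) = 1.905227
y(0.38) ≈ 1.9052

1.9052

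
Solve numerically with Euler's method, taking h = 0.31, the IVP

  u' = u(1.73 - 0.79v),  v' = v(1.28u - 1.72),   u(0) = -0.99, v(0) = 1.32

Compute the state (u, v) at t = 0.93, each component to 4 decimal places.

Euler on (u,v): u_{n+1} = u_n + h·u', v_{n+1} = v_n + h·v'.
0.000000: (-0.990000, 1.320000); f=(-0.680328, -3.943104) → (-1.200902, 0.097638)
0.310000: (-1.200902, 0.097638); f=(-1.984930, -0.318021) → (-1.816230, -0.000949)
0.620000: (-1.816230, -0.000949); f=(-3.143439, 0.003838) → (-2.790696, 0.000241)
(u(0.93), v(0.93)) ≈ (-2.7907, 0.0002)

-2.7907, 0.0002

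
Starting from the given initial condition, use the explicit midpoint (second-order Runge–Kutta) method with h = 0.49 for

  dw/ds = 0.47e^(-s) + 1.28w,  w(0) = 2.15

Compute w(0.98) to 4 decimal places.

7.7673

Midpoint: k1 = f(s_n, w_n); k2 = f(s_n + h/2, w_n + (h/2)·k1); w_{n+1} = w_n + h·k2.
s=0.000000, w=2.150000:
  k1 = f(0.000000, 2.150000) = 3.222000
  k2 = f(0.245000, 2.939390) = 4.130290
  w ← 2.150000 + 0.49·4.130290 = 4.173842
s=0.490000, w=4.173842:
  k1 = f(0.490000, 4.173842) = 5.630453
  k2 = f(0.735000, 5.553303) = 7.333596
  w ← 4.173842 + 0.49·7.333596 = 7.767304
w(0.98) ≈ 7.7673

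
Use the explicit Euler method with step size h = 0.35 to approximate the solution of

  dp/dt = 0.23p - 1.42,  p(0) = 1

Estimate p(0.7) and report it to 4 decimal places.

0.1335

Euler: p_{n+1} = p_n + h·f(t_n, p_n).
t=0.000000, p=1.000000: f=-1.190000 → p ← 1.000000 + 0.35·(-1.190000) = 0.583500
t=0.350000, p=0.583500: f=-1.285795 → p ← 0.583500 + 0.35·(-1.285795) = 0.133472
p(0.7) ≈ 0.1335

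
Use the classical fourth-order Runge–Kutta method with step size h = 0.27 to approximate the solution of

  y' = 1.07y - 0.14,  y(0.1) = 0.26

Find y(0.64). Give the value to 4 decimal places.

0.3610

RK4: k1 = f(t_n, y_n); k2 = f(t_n + h/2, y_n + (h/2)·k1); k3 = f(t_n + h/2, y_n + (h/2)·k2); k4 = f(t_n + h, y_n + h·k3); y_{n+1} = y_n + (h/6)·(k1 + 2k2 + 2k3 + k4).
t=0.100000, y=0.260000:
  k1 = f(0.100000, 0.260000) = 0.138200
  k2 = f(0.235000, 0.278657) = 0.158163
  k3 = f(0.235000, 0.281352) = 0.161047
  k4 = f(0.370000, 0.303483) = 0.184726
  y ← 0.260000 + (0.27/6)·(k1 + 2k2 + 2k3 + k4) = 0.303261
t=0.370000, y=0.303261:
  k1 = f(0.370000, 0.303261) = 0.184489
  k2 = f(0.505000, 0.328167) = 0.211138
  k3 = f(0.505000, 0.331764) = 0.214988
  k4 = f(0.640000, 0.361307) = 0.246599
  y ← 0.303261 + (0.27/6)·(k1 + 2k2 + 2k3 + k4) = 0.361011
y(0.64) ≈ 0.3610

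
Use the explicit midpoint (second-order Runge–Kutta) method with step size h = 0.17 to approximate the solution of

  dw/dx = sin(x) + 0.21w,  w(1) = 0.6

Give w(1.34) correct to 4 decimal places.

0.9672

Midpoint: k1 = f(x_n, w_n); k2 = f(x_n + h/2, w_n + (h/2)·k1); w_{n+1} = w_n + h·k2.
x=1.000000, w=0.600000:
  k1 = f(1.000000, 0.600000) = 0.967471
  k2 = f(1.085000, 0.682235) = 1.027573
  w ← 0.600000 + 0.17·1.027573 = 0.774687
x=1.170000, w=0.774687:
  k1 = f(1.170000, 0.774687) = 1.083435
  k2 = f(1.255000, 0.866779) = 1.132573
  w ← 0.774687 + 0.17·1.132573 = 0.967225
w(1.34) ≈ 0.9672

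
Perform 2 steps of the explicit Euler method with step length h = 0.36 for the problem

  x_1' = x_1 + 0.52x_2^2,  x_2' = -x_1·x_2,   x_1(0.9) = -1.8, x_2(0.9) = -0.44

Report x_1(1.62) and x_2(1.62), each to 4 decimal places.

-3.1816, -1.3547

Euler on (x_1,x_2): x_1_{n+1} = x_1_n + h·x_1', x_2_{n+1} = x_2_n + h·x_2'.
0.900000: (-1.800000, -0.440000); f=(-1.699328, -0.792000) → (-2.411758, -0.725120)
1.260000: (-2.411758, -0.725120); f=(-2.138343, -1.748814) → (-3.181561, -1.354693)
(x_1(1.62), x_2(1.62)) ≈ (-3.1816, -1.3547)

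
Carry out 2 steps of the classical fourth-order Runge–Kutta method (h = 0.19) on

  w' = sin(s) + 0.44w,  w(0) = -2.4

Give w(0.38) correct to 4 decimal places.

RK4: k1 = f(s_n, w_n); k2 = f(s_n + h/2, w_n + (h/2)·k1); k3 = f(s_n + h/2, w_n + (h/2)·k2); k4 = f(s_n + h, w_n + h·k3); w_{n+1} = w_n + (h/6)·(k1 + 2k2 + 2k3 + k4).
s=0.000000, w=-2.400000:
  k1 = f(0.000000, -2.400000) = -1.056000
  k2 = f(0.095000, -2.500320) = -1.005284
  k3 = f(0.095000, -2.495502) = -1.003164
  k4 = f(0.190000, -2.590601) = -0.951006
  w ← -2.400000 + (0.19/6)·(k1 + 2k2 + 2k3 + k4) = -2.590757
s=0.190000, w=-2.590757:
  k1 = f(0.190000, -2.590757) = -0.951074
  k2 = f(0.285000, -2.681109) = -0.898530
  k3 = f(0.285000, -2.676117) = -0.896334
  k4 = f(0.380000, -2.761060) = -0.843946
  w ← -2.590757 + (0.19/6)·(k1 + 2k2 + 2k3 + k4) = -2.761274
w(0.38) ≈ -2.7613

-2.7613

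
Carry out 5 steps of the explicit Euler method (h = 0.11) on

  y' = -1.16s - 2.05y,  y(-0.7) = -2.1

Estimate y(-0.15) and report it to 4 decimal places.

Euler: y_{n+1} = y_n + h·f(s_n, y_n).
s=-0.700000, y=-2.100000: f=5.117000 → y ← -2.100000 + 0.11·5.117000 = -1.537130
s=-0.590000, y=-1.537130: f=3.835516 → y ← -1.537130 + 0.11·3.835516 = -1.115223
s=-0.480000, y=-1.115223: f=2.843008 → y ← -1.115223 + 0.11·2.843008 = -0.802492
s=-0.370000, y=-0.802492: f=2.074309 → y ← -0.802492 + 0.11·2.074309 = -0.574318
s=-0.260000, y=-0.574318: f=1.478953 → y ← -0.574318 + 0.11·1.478953 = -0.411634
y(-0.15) ≈ -0.4116

-0.4116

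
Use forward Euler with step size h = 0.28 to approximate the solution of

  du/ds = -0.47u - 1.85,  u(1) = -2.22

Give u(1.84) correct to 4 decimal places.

Euler: u_{n+1} = u_n + h·f(s_n, u_n).
s=1.000000, u=-2.220000: f=-0.806600 → u ← -2.220000 + 0.28·(-0.806600) = -2.445848
s=1.280000, u=-2.445848: f=-0.700451 → u ← -2.445848 + 0.28·(-0.700451) = -2.641974
s=1.560000, u=-2.641974: f=-0.608272 → u ← -2.641974 + 0.28·(-0.608272) = -2.812291
u(1.84) ≈ -2.8123

-2.8123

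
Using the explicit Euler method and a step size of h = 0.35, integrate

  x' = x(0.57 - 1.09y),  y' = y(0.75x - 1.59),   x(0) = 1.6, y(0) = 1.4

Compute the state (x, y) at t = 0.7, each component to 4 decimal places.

0.7860, 0.8740

Euler on (x,y): x_{n+1} = x_n + h·x', y_{n+1} = y_n + h·y'.
0.000000: (1.600000, 1.400000); f=(-1.529600, -0.546000) → (1.064640, 1.208900)
0.350000: (1.064640, 1.208900); f=(-0.796032, -0.956869) → (0.786029, 0.873996)
(x(0.7), y(0.7)) ≈ (0.7860, 0.8740)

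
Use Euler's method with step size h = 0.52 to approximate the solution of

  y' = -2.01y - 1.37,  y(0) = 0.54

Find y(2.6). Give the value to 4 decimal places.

Euler: y_{n+1} = y_n + h·f(x_n, y_n).
x=0.000000, y=0.540000: f=-2.455400 → y ← 0.540000 + 0.52·(-2.455400) = -0.736808
x=0.520000, y=-0.736808: f=0.110984 → y ← -0.736808 + 0.52·0.110984 = -0.679096
x=1.040000, y=-0.679096: f=-0.005016 → y ← -0.679096 + 0.52·(-0.005016) = -0.681705
x=1.560000, y=-0.681705: f=0.000227 → y ← -0.681705 + 0.52·0.000227 = -0.681587
x=2.080000, y=-0.681587: f=-0.000010 → y ← -0.681587 + 0.52·(-0.000010) = -0.681592
y(2.6) ≈ -0.6816

-0.6816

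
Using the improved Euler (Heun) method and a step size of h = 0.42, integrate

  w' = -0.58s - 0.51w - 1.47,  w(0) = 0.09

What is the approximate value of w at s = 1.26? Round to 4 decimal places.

-1.6927

Heun: k1 = f(s_n, w_n); k2 = f(s_n + h, w_n + h·k1); w_{n+1} = w_n + (h/2)·(k1 + k2).
s=0.000000, w=0.090000:
  k1 = f(0.000000, 0.090000) = -1.515900
  k2 = f(0.420000, -0.546678) = -1.434794
  w ← 0.090000 + (0.42/2)·(-1.515900 + (-1.434794)) = -0.529646
s=0.420000, w=-0.529646:
  k1 = f(0.420000, -0.529646) = -1.443481
  k2 = f(0.840000, -1.135908) = -1.377887
  w ← -0.529646 + (0.42/2)·(-1.443481 + (-1.377887)) = -1.122133
s=0.840000, w=-1.122133:
  k1 = f(0.840000, -1.122133) = -1.384912
  k2 = f(1.260000, -1.703796) = -1.331864
  w ← -1.122133 + (0.42/2)·(-1.384912 + (-1.331864)) = -1.692656
w(1.26) ≈ -1.6927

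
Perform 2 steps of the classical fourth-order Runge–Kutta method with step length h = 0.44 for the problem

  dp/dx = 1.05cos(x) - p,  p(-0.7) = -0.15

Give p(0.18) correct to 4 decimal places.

RK4: k1 = f(x_n, p_n); k2 = f(x_n + h/2, p_n + (h/2)·k1); k3 = f(x_n + h/2, p_n + (h/2)·k2); k4 = f(x_n + h, p_n + h·k3); p_{n+1} = p_n + (h/6)·(k1 + 2k2 + 2k3 + k4).
x=-0.700000, p=-0.150000:
  k1 = f(-0.700000, -0.150000) = 0.953084
  k2 = f(-0.480000, 0.059679) = 0.871666
  k3 = f(-0.480000, 0.041767) = 0.889578
  k4 = f(-0.260000, 0.241414) = 0.773295
  p ← -0.150000 + (0.44/6)·(k1 + 2k2 + 2k3 + k4) = 0.234917
x=-0.260000, p=0.234917:
  k1 = f(-0.260000, 0.234917) = 0.779792
  k2 = f(-0.040000, 0.406471) = 0.642689
  k3 = f(-0.040000, 0.376309) = 0.672852
  k4 = f(0.180000, 0.530972) = 0.502064
  p ← 0.234917 + (0.44/6)·(k1 + 2k2 + 2k3 + k4) = 0.521866
p(0.18) ≈ 0.5219

0.5219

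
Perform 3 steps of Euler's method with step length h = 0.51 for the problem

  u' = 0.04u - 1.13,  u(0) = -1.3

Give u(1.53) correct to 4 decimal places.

Euler: u_{n+1} = u_n + h·f(x_n, u_n).
x=0.000000, u=-1.300000: f=-1.182000 → u ← -1.300000 + 0.51·(-1.182000) = -1.902820
x=0.510000, u=-1.902820: f=-1.206113 → u ← -1.902820 + 0.51·(-1.206113) = -2.517938
x=1.020000, u=-2.517938: f=-1.230718 → u ← -2.517938 + 0.51·(-1.230718) = -3.145603
u(1.53) ≈ -3.1456

-3.1456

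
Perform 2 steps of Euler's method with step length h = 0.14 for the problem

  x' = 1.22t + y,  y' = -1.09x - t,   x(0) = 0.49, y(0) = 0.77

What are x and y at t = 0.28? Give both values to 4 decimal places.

0.7190, 0.5844

Euler on (x,y): x_{n+1} = x_n + h·x', y_{n+1} = y_n + h·y'.
0.000000: (0.490000, 0.770000); f=(0.770000, -0.534100) → (0.597800, 0.695226)
0.140000: (0.597800, 0.695226); f=(0.866026, -0.791602) → (0.719044, 0.584402)
(x(0.28), y(0.28)) ≈ (0.7190, 0.5844)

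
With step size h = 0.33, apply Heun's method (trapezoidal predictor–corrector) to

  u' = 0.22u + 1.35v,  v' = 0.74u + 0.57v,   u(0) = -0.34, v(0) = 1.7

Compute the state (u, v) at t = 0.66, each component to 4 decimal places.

1.5647, 2.7117

Heun on (u,v): k1 = f(t_n, state_n); k2 = f(t_n + h, state_n + h·k1); state_{n+1} = state_n + (h/2)·(k1 + k2).
0.000000: (-0.340000, 1.700000)
  k1 = (2.220200, 0.717400)
  predictor → (0.392666, 1.936742)
  k2 = (2.700988, 1.394516)
  → (0.471996, 2.048466)
0.330000: (0.471996, 2.048466)
  k1 = (2.869268, 1.516903)
  predictor → (1.418855, 2.549044)
  k2 = (3.753357, 2.502908)
  → (1.564729, 2.711735)
(u(0.66), v(0.66)) ≈ (1.5647, 2.7117)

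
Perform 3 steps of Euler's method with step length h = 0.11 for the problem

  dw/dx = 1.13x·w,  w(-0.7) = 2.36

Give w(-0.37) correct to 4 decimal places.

1.8775

Euler: w_{n+1} = w_n + h·f(x_n, w_n).
x=-0.700000, w=2.360000: f=-1.866760 → w ← 2.360000 + 0.11·(-1.866760) = 2.154656
x=-0.590000, w=2.154656: f=-1.436509 → w ← 2.154656 + 0.11·(-1.436509) = 1.996640
x=-0.480000, w=1.996640: f=-1.082978 → w ← 1.996640 + 0.11·(-1.082978) = 1.877513
w(-0.37) ≈ 1.8775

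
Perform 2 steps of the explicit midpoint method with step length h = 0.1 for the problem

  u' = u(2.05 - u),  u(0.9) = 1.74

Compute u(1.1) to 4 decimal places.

1.8329

Midpoint: k1 = f(x_n, u_n); k2 = f(x_n + h/2, u_n + (h/2)·k1); u_{n+1} = u_n + h·k2.
x=0.900000, u=1.740000:
  k1 = f(0.900000, 1.740000) = 0.539400
  k2 = f(0.950000, 1.766970) = 0.500106
  u ← 1.740000 + 0.1·0.500106 = 1.790011
x=1.000000, u=1.790011:
  k1 = f(1.000000, 1.790011) = 0.465384
  k2 = f(1.050000, 1.813280) = 0.429240
  u ← 1.790011 + 0.1·0.429240 = 1.832935
u(1.1) ≈ 1.8329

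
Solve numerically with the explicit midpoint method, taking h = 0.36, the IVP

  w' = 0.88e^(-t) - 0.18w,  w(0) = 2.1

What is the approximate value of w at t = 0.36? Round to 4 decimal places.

Midpoint: k1 = f(t_n, w_n); k2 = f(t_n + h/2, w_n + (h/2)·k1); w_{n+1} = w_n + h·k2.
t=0.000000, w=2.100000:
  k1 = f(0.000000, 2.100000) = 0.502000
  k2 = f(0.180000, 2.190360) = 0.340773
  w ← 2.100000 + 0.36·0.340773 = 2.222678
w(0.36) ≈ 2.2227

2.2227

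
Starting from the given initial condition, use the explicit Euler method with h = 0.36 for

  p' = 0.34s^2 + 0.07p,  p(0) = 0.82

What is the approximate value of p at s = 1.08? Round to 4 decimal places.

0.9633

Euler: p_{n+1} = p_n + h·f(s_n, p_n).
s=0.000000, p=0.820000: f=0.057400 → p ← 0.820000 + 0.36·0.057400 = 0.840664
s=0.360000, p=0.840664: f=0.102910 → p ← 0.840664 + 0.36·0.102910 = 0.877712
s=0.720000, p=0.877712: f=0.237696 → p ← 0.877712 + 0.36·0.237696 = 0.963282
p(1.08) ≈ 0.9633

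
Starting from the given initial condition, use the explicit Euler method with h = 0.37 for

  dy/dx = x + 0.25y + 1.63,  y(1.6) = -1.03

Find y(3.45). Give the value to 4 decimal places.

7.0866

Euler: y_{n+1} = y_n + h·f(x_n, y_n).
x=1.600000, y=-1.030000: f=2.972500 → y ← -1.030000 + 0.37·2.972500 = 0.069825
x=1.970000, y=0.069825: f=3.617456 → y ← 0.069825 + 0.37·3.617456 = 1.408284
x=2.340000, y=1.408284: f=4.322071 → y ← 1.408284 + 0.37·4.322071 = 3.007450
x=2.710000, y=3.007450: f=5.091863 → y ← 3.007450 + 0.37·5.091863 = 4.891439
x=3.080000, y=4.891439: f=5.932860 → y ← 4.891439 + 0.37·5.932860 = 7.086597
y(3.45) ≈ 7.0866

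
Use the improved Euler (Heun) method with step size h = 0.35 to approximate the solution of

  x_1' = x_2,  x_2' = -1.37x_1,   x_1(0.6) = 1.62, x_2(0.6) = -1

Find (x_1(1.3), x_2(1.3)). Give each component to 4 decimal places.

Heun on (x_1,x_2): k1 = f(t_n, state_n); k2 = f(t_n + h, state_n + h·k1); state_{n+1} = state_n + (h/2)·(k1 + k2).
0.600000: (1.620000, -1.000000)
  k1 = (-1.000000, -2.219400)
  predictor → (1.270000, -1.776790)
  k2 = (-1.776790, -1.739900)
  → (1.134062, -1.692878)
0.950000: (1.134062, -1.692878)
  k1 = (-1.692878, -1.553665)
  predictor → (0.541555, -2.236660)
  k2 = (-2.236660, -0.741930)
  → (0.446393, -2.094607)
(x_1(1.3), x_2(1.3)) ≈ (0.4464, -2.0946)

0.4464, -2.0946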